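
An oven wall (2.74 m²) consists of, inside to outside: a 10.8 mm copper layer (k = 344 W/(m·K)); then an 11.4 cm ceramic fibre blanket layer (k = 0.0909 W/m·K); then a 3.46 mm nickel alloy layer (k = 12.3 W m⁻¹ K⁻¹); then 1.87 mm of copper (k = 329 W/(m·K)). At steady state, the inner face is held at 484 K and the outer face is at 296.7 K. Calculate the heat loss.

Q = 409 W

Resistance network (inner→outer):
  R_copper = L/(kA) = 0.0108/(344·2.74) = 1.146×10^-5 K/W
  R_ceramic fibre blanket = L/(kA) = 0.114/(0.0909·2.74) = 0.4577 K/W
  R_nickel alloy = L/(kA) = 0.00346/(12.3·2.74) = 1.027×10^-4 K/W
  R_copper = L/(kA) = 0.00187/(329·2.74) = 2.074×10^-6 K/W
ΣR = 1.146×10^-5 + 0.4577 + 1.027×10^-4 + 2.074×10^-6 = 0.4578 K/W
Q = ΔT/ΣR = (484 K − 296.7 K)/0.4578 = 409 W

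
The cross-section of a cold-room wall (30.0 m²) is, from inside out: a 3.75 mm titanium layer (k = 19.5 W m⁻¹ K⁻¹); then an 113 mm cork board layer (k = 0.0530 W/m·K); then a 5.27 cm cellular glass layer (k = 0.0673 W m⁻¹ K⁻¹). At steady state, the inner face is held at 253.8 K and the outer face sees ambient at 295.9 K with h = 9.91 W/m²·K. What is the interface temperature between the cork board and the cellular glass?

Resistance network (inner→outer):
  R_titanium = L/(kA) = 0.00375/(19.5·30.0) = 6.410×10^-6 K/W
  R_cork board = L/(kA) = 0.113/(0.0530·30.0) = 0.07107 K/W
  R_cellular glass = L/(kA) = 0.0527/(0.0673·30.0) = 0.02610 K/W
  R_conv,out = 1/(hA) = 1/(9.91·30.0) = 0.003364 K/W
ΣR = 6.410×10^-6 + 0.07107 + 0.02610 + 0.003364 = 0.1005 K/W
Q = ΔT/ΣR = (253.8 K − 295.9 K)/0.1005 = -418.9 W
From the inner boundary to the cork board/cellular glass interface, ΣR_partial = 0.07108 K/W.
T_interface = T_in − Q·ΣR_partial = 253.8 K − (-418.9)(0.07108) = 283.6 K

T = 283.6 K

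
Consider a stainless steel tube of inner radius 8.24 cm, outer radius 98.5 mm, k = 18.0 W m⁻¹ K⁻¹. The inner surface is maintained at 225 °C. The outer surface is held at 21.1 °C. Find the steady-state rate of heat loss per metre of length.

Q' = 129 kW/m

Q' = 2πk·ΔT/ln(r₂/r₁) = 2π × 18.0 × 203.9 / ln(0.0985/0.0824) = 1.29×10^5 W/m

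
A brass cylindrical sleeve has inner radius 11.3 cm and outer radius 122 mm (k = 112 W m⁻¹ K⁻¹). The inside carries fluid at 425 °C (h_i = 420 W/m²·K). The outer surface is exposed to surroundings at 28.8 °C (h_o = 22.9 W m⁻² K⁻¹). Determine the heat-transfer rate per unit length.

Q' = 6.56 kW/m

Series thermal resistances, inner to outer:
  R'_conv,in = 1/(2πr h) = 1/(2π·0.113·420) = 0.003353 m·K/W
  R'_brass = ln(0.122/0.113)/(2πk) = 0.07663/(2π·112) = 1.089×10^-4 m·K/W
  R'_conv,out = 1/(2πr h) = 1/(2π·0.122·22.9) = 0.05697 m·K/W
ΣR = 0.003353 + 1.089×10^-4 + 0.05697 = 0.06043 m·K/W
Q' = ΔT/ΣR = (425 °C − 28.8 °C)/0.06043 = 6560 W/m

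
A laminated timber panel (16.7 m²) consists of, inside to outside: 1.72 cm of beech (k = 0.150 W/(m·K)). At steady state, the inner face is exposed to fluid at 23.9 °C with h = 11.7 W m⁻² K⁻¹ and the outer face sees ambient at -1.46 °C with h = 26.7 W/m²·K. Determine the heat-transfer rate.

Treat each layer as a resistance in series:
  R_conv,in = 1/(hA) = 1/(11.7·16.7) = 0.005118 K/W
  R_beech = L/(kA) = 0.0172/(0.150·16.7) = 0.006866 K/W
  R_conv,out = 1/(hA) = 1/(26.7·16.7) = 0.002243 K/W
ΣR = 0.005118 + 0.006866 + 0.002243 = 0.01423 K/W
Q = ΔT/ΣR = (23.9 °C − -1.46 °C)/0.01423 = 1780 W

Q = 1780 W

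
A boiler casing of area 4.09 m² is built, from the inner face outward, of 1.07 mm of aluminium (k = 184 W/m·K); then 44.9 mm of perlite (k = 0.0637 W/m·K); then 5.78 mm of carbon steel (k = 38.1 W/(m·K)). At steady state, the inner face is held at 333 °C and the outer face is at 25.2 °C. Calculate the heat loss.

Resistance network (inner→outer):
  R_aluminium = L/(kA) = 0.00107/(184·4.09) = 1.422×10^-6 K/W
  R_perlite = L/(kA) = 0.0449/(0.0637·4.09) = 0.1723 K/W
  R_carbon steel = L/(kA) = 0.00578/(38.1·4.09) = 3.709×10^-5 K/W
ΣR = 1.422×10^-6 + 0.1723 + 3.709×10^-5 = 0.1723 K/W
Q = ΔT/ΣR = (333 °C − 25.2 °C)/0.1723 = 1790 W

Q = 1790 W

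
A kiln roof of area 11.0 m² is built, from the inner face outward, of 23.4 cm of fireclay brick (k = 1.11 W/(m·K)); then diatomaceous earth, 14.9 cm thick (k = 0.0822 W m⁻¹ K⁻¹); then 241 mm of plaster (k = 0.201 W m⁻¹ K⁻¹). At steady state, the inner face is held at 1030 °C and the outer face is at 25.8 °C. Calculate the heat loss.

Resistance network (inner→outer):
  R_fireclay brick = L/(kA) = 0.234/(1.11·11.0) = 0.01916 K/W
  R_diatomaceous earth = L/(kA) = 0.149/(0.0822·11.0) = 0.1648 K/W
  R_plaster = L/(kA) = 0.241/(0.201·11.0) = 0.1090 K/W
ΣR = 0.01916 + 0.1648 + 0.1090 = 0.2930 K/W
Q = ΔT/ΣR = (1030 °C − 25.8 °C)/0.2930 = 3430 W

Q = 3.43 kW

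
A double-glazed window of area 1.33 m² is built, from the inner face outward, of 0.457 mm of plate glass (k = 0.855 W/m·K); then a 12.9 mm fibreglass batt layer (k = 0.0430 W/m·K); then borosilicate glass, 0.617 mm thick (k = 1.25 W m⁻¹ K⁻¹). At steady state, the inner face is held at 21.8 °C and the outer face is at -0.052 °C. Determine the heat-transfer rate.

Q = 96.5 W

Resistance network (inner→outer):
  R_plate glass = L/(kA) = 4.57×10^-4/(0.855·1.33) = 4.019×10^-4 K/W
  R_fibreglass batt = L/(kA) = 0.0129/(0.0430·1.33) = 0.2256 K/W
  R_borosilicate glass = L/(kA) = 6.17×10^-4/(1.25·1.33) = 3.711×10^-4 K/W
ΣR = 4.019×10^-4 + 0.2256 + 3.711×10^-4 = 0.2264 K/W
Q = ΔT/ΣR = (21.8 °C − -0.052 °C)/0.2264 = 96.5 W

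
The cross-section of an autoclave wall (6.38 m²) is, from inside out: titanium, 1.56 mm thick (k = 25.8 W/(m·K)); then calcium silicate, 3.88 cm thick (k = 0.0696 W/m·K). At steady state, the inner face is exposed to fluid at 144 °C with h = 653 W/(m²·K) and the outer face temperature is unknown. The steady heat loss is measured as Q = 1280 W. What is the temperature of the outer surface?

Sum the resistances:
  R_conv,in = 1/(hA) = 1/(653·6.38) = 2.400×10^-4 K/W
  R_titanium = L/(kA) = 0.00156/(25.8·6.38) = 9.477×10^-6 K/W
  R_calcium silicate = L/(kA) = 0.0388/(0.0696·6.38) = 0.08738 K/W
ΣR = 0.08763 K/W
ΔT = Q·ΣR = 1280 × 0.08763 = 112.2 K
Heat flows outward, so T_out = T_in − ΔT = 144 − 112.2 = 31.8 °C

T_out = 31.8 °C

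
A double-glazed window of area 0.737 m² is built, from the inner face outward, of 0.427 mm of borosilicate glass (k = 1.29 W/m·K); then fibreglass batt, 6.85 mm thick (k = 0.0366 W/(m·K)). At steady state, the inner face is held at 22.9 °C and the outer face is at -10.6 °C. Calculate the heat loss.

Q = 132 W

Treat each layer as a resistance in series:
  R_borosilicate glass = L/(kA) = 4.27×10^-4/(1.29·0.737) = 4.491×10^-4 K/W
  R_fibreglass batt = L/(kA) = 0.00685/(0.0366·0.737) = 0.2539 K/W
ΣR = 4.491×10^-4 + 0.2539 = 0.2543 K/W
Q = ΔT/ΣR = (22.9 °C − -10.6 °C)/0.2543 = 132 W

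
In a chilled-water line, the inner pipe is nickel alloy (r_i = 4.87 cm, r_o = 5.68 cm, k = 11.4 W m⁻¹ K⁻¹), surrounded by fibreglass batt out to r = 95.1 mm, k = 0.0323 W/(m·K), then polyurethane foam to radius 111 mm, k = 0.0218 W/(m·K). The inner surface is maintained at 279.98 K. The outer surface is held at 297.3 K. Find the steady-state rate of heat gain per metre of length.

Treat each layer as a resistance in series:
  R'_nickel alloy = ln(0.0568/0.0487)/(2πk) = 0.1539/(2π·11.4) = 0.002148 m·K/W
  R'_fibreglass batt = ln(0.0951/0.0568)/(2πk) = 0.5154/(2π·0.0323) = 2.540 m·K/W
  R'_polyurethane foam = ln(0.111/0.0951)/(2πk) = 0.1546/(2π·0.0218) = 1.129 m·K/W
ΣR = 0.002148 + 2.540 + 1.129 = 3.671 m·K/W
Q' = ΔT/ΣR = (279.98 K − 297.3 K)/3.671 = -4.72 W/m
(Negative Q' ⇒ heat flows inward; heat gain = 4.72 W/m.)

Q' = 4.72 W/m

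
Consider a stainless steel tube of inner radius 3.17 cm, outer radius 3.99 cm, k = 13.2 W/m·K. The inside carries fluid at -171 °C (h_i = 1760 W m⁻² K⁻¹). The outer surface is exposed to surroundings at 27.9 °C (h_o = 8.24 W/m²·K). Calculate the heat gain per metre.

Q' = 406 W/m

Treat each layer as a resistance in series:
  R'_conv,in = 1/(2πr h) = 1/(2π·0.0317·1760) = 0.002853 m·K/W
  R'_stainless steel = ln(0.0399/0.0317)/(2πk) = 0.2301/(2π·13.2) = 0.002774 m·K/W
  R'_conv,out = 1/(2πr h) = 1/(2π·0.0399·8.24) = 0.4841 m·K/W
ΣR = 0.002853 + 0.002774 + 0.4841 = 0.4897 m·K/W
Q' = ΔT/ΣR = (-171 °C − 27.9 °C)/0.4897 = -406 W/m
(Negative Q' ⇒ heat flows inward; heat gain = 406 W/m.)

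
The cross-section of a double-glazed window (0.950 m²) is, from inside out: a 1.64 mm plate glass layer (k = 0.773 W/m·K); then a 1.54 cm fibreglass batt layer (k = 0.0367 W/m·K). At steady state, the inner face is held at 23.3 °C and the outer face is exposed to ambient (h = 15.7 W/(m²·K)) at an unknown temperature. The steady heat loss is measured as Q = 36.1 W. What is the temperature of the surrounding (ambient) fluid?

T_out = 4.85 °C

Sum the resistances:
  R_plate glass = L/(kA) = 0.00164/(0.773·0.950) = 0.002233 K/W
  R_fibreglass batt = L/(kA) = 0.0154/(0.0367·0.950) = 0.4417 K/W
  R_conv,out = 1/(hA) = 1/(15.7·0.950) = 0.06705 K/W
ΣR = 0.5110 K/W
ΔT = Q·ΣR = 36.1 × 0.5110 = 18.45 K
Heat flows outward, so T_out = T_in − ΔT = 23.3 − 18.45 = 4.85 °C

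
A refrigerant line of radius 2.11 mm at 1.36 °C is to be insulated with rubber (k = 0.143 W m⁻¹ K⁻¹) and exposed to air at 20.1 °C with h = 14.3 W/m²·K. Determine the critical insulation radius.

For a cylinder, r_cr = k_ins/h = 0.143/14.3 = 0.0100 m = 1.00 cm

r_cr = 1.00 cm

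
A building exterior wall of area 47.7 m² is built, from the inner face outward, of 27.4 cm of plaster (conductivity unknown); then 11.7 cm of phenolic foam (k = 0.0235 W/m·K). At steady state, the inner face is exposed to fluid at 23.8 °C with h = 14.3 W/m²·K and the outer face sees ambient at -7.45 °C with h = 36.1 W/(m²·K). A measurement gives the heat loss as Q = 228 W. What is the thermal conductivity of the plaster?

k = 0.187 W/m·K

ΣR = ΔT/Q = |23.8 − -7.45|/228 = 0.1371 K/W
Known resistances:
  R_conv,in = 1/(hA) = 1/(14.3·47.7) = 0.001466 K/W
  R_phenolic foam = L/(kA) = 0.117/(0.0235·47.7) = 0.1044 K/W
  R_conv,out = 1/(hA) = 1/(36.1·47.7) = 5.807×10^-4 K/W
R_plaster = ΣR − ΣR_known = 0.1371 − 0.1064 = 0.03070 K/W
L/(kA) = 0.03070 ⇒ k = 0.274/(0.03070·47.7) = 0.187 W/m·K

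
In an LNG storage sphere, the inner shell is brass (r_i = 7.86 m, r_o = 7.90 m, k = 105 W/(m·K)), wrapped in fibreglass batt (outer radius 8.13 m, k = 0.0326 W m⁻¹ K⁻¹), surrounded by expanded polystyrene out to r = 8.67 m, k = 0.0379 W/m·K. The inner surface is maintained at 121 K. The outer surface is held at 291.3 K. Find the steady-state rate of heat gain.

Treat each layer as a resistance in series:
  R_brass = (1/7.86 − 1/7.90)/(4πk) = 6.442×10^-4/(4π·105) = 4.882×10^-7 K/W
  R_fibreglass batt = (1/7.90 − 1/8.13)/(4πk) = 0.003581/(4π·0.0326) = 0.008741 K/W
  R_expanded polystyrene = (1/8.13 − 1/8.67)/(4πk) = 0.007661/(4π·0.0379) = 0.01609 K/W
ΣR = 4.882×10^-7 + 0.008741 + 0.01609 = 0.02483 K/W
Q = ΔT/ΣR = (121 K − 291.3 K)/0.02483 = -6860 W
(Negative Q ⇒ heat flows inward; heat gain = 6860 W.)

Q = 6860 W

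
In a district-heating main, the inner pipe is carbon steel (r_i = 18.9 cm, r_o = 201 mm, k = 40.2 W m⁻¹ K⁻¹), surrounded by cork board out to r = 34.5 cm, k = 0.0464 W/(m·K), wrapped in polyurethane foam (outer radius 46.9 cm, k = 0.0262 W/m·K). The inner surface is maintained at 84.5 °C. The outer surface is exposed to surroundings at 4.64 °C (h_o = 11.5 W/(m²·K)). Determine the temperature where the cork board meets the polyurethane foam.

T = 45.0 °C

Series thermal resistances, inner to outer:
  R'_carbon steel = ln(0.201/0.189)/(2πk) = 0.06156/(2π·40.2) = 2.437×10^-4 m·K/W
  R'_cork board = ln(0.345/0.201)/(2πk) = 0.5402/(2π·0.0464) = 1.853 m·K/W
  R'_polyurethane foam = ln(0.469/0.345)/(2πk) = 0.3071/(2π·0.0262) = 1.865 m·K/W
  R'_conv,out = 1/(2πr h) = 1/(2π·0.469·11.5) = 0.02951 m·K/W
ΣR = 2.437×10^-4 + 1.853 + 1.865 + 0.02951 = 3.748 m·K/W
Q' = ΔT/ΣR = (84.5 °C − 4.64 °C)/3.748 = 21.31 W/m
From the inner boundary to the cork board/polyurethane foam interface, ΣR_partial = 1.853 m·K/W.
T_interface = T_in − Q'·ΣR_partial = 84.5 °C − (21.31)(1.853) = 45.0 °C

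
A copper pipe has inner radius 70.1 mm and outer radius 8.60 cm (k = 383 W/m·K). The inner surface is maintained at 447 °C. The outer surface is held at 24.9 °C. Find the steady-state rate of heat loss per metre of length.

Q' = 2πk·ΔT/ln(r₂/r₁) = 2π × 383 × 422.1 / ln(0.0860/0.0701) = 4.97×10^6 W/m

Q' = 4.97×10^6 W/m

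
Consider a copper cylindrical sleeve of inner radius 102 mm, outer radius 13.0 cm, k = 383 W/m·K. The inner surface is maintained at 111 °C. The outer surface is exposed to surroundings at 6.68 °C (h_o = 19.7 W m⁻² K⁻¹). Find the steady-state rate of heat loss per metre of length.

Treat each layer as a resistance in series:
  R'_copper = ln(0.130/0.102)/(2πk) = 0.2426/(2π·383) = 1.008×10^-4 m·K/W
  R'_conv,out = 1/(2πr h) = 1/(2π·0.130·19.7) = 0.06215 m·K/W
ΣR = 1.008×10^-4 + 0.06215 = 0.06225 m·K/W
Q' = ΔT/ΣR = (111 °C − 6.68 °C)/0.06225 = 1680 W/m

Q' = 1680 W/m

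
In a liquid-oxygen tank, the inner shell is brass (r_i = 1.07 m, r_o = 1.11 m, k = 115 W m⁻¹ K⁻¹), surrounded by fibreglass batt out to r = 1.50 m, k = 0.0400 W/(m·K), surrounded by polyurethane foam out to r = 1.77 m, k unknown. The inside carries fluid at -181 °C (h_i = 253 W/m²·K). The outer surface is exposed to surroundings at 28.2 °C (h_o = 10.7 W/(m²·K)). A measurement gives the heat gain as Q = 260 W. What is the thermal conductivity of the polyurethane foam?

ΣR = ΔT/Q = |-181 − 28.2|/260 = 0.8046 K/W
Known resistances:
  R_conv,in = 1/(4πr²h) = 1/(4π·1.07²·253) = 2.747×10^-4 K/W
  R_brass = (1/1.07 − 1/1.11)/(4πk) = 0.03368/(4π·115) = 2.330×10^-5 K/W
  R_fibreglass batt = (1/1.11 − 1/1.50)/(4πk) = 0.2342/(4π·0.0400) = 0.4660 K/W
  R_conv,out = 1/(4πr²h) = 1/(4π·1.77²·10.7) = 0.002374 K/W
R_polyurethane foam = ΣR − ΣR_known = 0.8046 − 0.4687 = 0.3359 K/W
(1/r₁−1/r₂)/(4πk) = 0.3359 ⇒ k = 0.1017/(4π·0.3359) = 0.0241 W/m·K

k = 0.0241 W/m·K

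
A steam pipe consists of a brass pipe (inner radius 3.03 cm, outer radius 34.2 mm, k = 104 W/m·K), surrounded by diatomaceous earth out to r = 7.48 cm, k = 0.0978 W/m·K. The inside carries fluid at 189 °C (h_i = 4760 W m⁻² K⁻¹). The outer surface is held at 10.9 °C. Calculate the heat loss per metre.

Resistance network (inner→outer):
  R'_conv,in = 1/(2πr h) = 1/(2π·0.0303·4760) = 0.001103 m·K/W
  R'_brass = ln(0.0342/0.0303)/(2πk) = 0.1211/(2π·104) = 1.853×10^-4 m·K/W
  R'_diatomaceous earth = ln(0.0748/0.0342)/(2πk) = 0.7826/(2π·0.0978) = 1.274 m·K/W
ΣR = 0.001103 + 1.853×10^-4 + 1.274 = 1.275 m·K/W
Q' = ΔT/ΣR = (189 °C − 10.9 °C)/1.275 = 140 W/m

Q' = 140 W/m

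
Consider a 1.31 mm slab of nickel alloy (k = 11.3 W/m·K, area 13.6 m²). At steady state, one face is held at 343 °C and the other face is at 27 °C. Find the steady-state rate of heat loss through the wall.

Q = 37100 kW

Q = kA·ΔT/L = 11.3 × 13.6 × |343 °C − 27 °C| / 0.00131 = 3.71×10^7 W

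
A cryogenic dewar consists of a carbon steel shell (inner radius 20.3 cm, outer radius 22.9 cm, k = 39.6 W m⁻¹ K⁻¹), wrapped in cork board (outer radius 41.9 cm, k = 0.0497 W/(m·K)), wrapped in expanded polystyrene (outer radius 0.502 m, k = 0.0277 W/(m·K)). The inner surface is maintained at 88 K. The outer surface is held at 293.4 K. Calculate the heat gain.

Q = 47.7 W

Series thermal resistances, inner to outer:
  R_carbon steel = (1/0.203 − 1/0.229)/(4πk) = 0.5593/(4π·39.6) = 0.001124 K/W
  R_cork board = (1/0.229 − 1/0.419)/(4πk) = 1.980/(4π·0.0497) = 3.171 K/W
  R_expanded polystyrene = (1/0.419 − 1/0.502)/(4πk) = 0.3946/(4π·0.0277) = 1.134 K/W
ΣR = 0.001124 + 3.171 + 1.134 = 4.306 K/W
Q = ΔT/ΣR = (88 K − 293.4 K)/4.306 = -47.7 W
(Negative Q ⇒ heat flows inward; heat gain = 47.7 W.)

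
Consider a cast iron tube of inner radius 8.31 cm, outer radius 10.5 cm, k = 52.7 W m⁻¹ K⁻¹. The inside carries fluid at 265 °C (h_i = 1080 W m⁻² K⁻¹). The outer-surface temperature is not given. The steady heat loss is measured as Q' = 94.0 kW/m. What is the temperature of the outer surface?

Series resistances:
  R'_conv,in = 1/(2πr h) = 1/(2π·0.0831·1080) = 0.001773 m·K/W
  R'_cast iron = ln(0.105/0.0831)/(2πk) = 0.2339/(2π·52.7) = 7.064×10^-4 m·K/W
ΣR = 0.002480 m·K/W
ΔT = Q'·ΣR = 94000 × 0.002480 = 233.1 K
Heat flows outward, so T_out = T_in − ΔT = 265 − 233.1 = 31.9 °C

T_out = 31.9 °C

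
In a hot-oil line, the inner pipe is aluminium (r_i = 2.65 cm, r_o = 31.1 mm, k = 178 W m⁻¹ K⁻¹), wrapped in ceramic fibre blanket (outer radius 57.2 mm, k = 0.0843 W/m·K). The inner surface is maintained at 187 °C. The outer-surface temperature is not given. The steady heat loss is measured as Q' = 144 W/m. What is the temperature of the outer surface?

Series resistances:
  R'_aluminium = ln(0.0311/0.0265)/(2πk) = 0.1601/(2π·178) = 1.431×10^-4 m·K/W
  R'_ceramic fibre blanket = ln(0.0572/0.0311)/(2πk) = 0.6093/(2π·0.0843) = 1.150 m·K/W
ΣR = 1.151 m·K/W
ΔT = Q'·ΣR = 144 × 1.151 = 165.7 K
Heat flows outward, so T_out = T_in − ΔT = 187 − 165.7 = 21.3 °C

T_out = 21.3 °C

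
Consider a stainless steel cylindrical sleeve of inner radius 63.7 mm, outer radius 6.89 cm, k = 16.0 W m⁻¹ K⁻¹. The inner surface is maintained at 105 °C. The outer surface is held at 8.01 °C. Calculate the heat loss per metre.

Q' = 124 kW/m

Q' = 2πk·ΔT/ln(r₂/r₁) = 2π × 16.0 × 96.99 / ln(0.0689/0.0637) = 1.24×10^5 W/m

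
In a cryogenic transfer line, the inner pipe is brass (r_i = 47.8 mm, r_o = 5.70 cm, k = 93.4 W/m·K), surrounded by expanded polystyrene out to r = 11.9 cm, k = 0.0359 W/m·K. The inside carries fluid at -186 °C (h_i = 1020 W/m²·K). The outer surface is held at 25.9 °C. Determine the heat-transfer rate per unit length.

Treat each layer as a resistance in series:
  R'_conv,in = 1/(2πr h) = 1/(2π·0.0478·1020) = 0.003264 m·K/W
  R'_brass = ln(0.0570/0.0478)/(2πk) = 0.1760/(2π·93.4) = 3.000×10^-4 m·K/W
  R'_expanded polystyrene = ln(0.119/0.0570)/(2πk) = 0.7361/(2π·0.0359) = 3.263 m·K/W
ΣR = 0.003264 + 3.000×10^-4 + 3.263 = 3.267 m·K/W
Q' = ΔT/ΣR = (-186 °C − 25.9 °C)/3.267 = -64.9 W/m
(Negative Q' ⇒ heat flows inward; heat gain = 64.9 W/m.)

Q' = 64.9 W/m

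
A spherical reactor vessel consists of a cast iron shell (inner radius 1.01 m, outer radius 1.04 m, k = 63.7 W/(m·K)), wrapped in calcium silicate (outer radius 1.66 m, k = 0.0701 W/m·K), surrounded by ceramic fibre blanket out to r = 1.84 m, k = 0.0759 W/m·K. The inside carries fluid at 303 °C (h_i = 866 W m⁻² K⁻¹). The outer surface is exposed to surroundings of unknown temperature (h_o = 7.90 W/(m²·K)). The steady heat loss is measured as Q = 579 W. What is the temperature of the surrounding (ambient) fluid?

T_out = 29.4 °C

Series resistances:
  R_conv,in = 1/(4πr²h) = 1/(4π·1.01²·866) = 9.008×10^-5 K/W
  R_cast iron = (1/1.01 − 1/1.04)/(4πk) = 0.02856/(4π·63.7) = 3.568×10^-5 K/W
  R_calcium silicate = (1/1.04 − 1/1.66)/(4πk) = 0.3591/(4π·0.0701) = 0.4077 K/W
  R_ceramic fibre blanket = (1/1.66 − 1/1.84)/(4πk) = 0.05893/(4π·0.0759) = 0.06179 K/W
  R_conv,out = 1/(4πr²h) = 1/(4π·1.84²·7.90) = 0.002975 K/W
ΣR = 0.4726 K/W
ΔT = Q·ΣR = 579 × 0.4726 = 273.6 K
Heat flows outward, so T_out = T_in − ΔT = 303 − 273.6 = 29.4 °C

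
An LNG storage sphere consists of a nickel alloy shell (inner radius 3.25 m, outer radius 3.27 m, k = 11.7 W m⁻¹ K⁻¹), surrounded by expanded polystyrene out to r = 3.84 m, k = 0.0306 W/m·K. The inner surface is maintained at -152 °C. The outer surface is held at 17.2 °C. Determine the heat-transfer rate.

Q = 1430 W

Series thermal resistances, inner to outer:
  R_nickel alloy = (1/3.25 − 1/3.27)/(4πk) = 0.001882/(4π·11.7) = 1.280×10^-5 K/W
  R_expanded polystyrene = (1/3.27 − 1/3.84)/(4πk) = 0.04539/(4π·0.0306) = 0.1180 K/W
ΣR = 1.280×10^-5 + 0.1180 = 0.1180 K/W
Q = ΔT/ΣR = (-152 °C − 17.2 °C)/0.1180 = -1430 W
(Negative Q ⇒ heat flows inward; heat gain = 1430 W.)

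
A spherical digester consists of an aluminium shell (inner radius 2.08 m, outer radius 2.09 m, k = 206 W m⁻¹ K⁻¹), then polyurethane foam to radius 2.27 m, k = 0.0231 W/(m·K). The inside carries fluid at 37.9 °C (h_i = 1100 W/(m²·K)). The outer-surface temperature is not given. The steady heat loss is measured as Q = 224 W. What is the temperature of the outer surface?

Series resistances:
  R_conv,in = 1/(4πr²h) = 1/(4π·2.08²·1100) = 1.672×10^-5 K/W
  R_aluminium = (1/2.08 − 1/2.09)/(4πk) = 0.002300/(4π·206) = 8.886×10^-7 K/W
  R_polyurethane foam = (1/2.09 − 1/2.27)/(4πk) = 0.03794/(4π·0.0231) = 0.1307 K/W
ΣR = 0.1307 K/W
ΔT = Q·ΣR = 224 × 0.1307 = 29.28 K
Heat flows outward, so T_out = T_in − ΔT = 37.9 − 29.28 = 8.62 °C

T_out = 8.62 °C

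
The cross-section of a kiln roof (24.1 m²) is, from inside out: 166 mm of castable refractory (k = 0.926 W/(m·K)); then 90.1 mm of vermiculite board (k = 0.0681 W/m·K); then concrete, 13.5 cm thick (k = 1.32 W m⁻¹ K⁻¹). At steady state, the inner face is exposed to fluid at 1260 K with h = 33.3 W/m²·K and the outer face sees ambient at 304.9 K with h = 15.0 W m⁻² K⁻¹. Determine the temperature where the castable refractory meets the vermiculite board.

T = 1143 K

Treat each layer as a resistance in series:
  R_conv,in = 1/(hA) = 1/(33.3·24.1) = 0.001246 K/W
  R_castable refractory = L/(kA) = 0.166/(0.926·24.1) = 0.007438 K/W
  R_vermiculite board = L/(kA) = 0.0901/(0.0681·24.1) = 0.05490 K/W
  R_concrete = L/(kA) = 0.135/(1.32·24.1) = 0.004244 K/W
  R_conv,out = 1/(hA) = 1/(15.0·24.1) = 0.002766 K/W
ΣR = 0.001246 + 0.007438 + 0.05490 + 0.004244 + 0.002766 = 0.07059 K/W
Q = ΔT/ΣR = (1260 K − 304.9 K)/0.07059 = 13530 W
From the inner boundary to the castable refractory/vermiculite board interface, ΣR_partial = 0.008684 K/W.
T_interface = T_in − Q·ΣR_partial = 1260 K − (13530)(0.008684) = 1143 K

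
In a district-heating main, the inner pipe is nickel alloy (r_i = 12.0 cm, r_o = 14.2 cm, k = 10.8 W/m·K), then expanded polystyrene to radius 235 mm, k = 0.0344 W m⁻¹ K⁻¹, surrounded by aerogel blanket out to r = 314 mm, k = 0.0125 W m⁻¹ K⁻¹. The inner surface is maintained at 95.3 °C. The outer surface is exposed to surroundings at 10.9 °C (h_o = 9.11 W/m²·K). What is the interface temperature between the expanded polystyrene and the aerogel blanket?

Resistance network (inner→outer):
  R'_nickel alloy = ln(0.142/0.120)/(2πk) = 0.1683/(2π·10.8) = 0.002481 m·K/W
  R'_expanded polystyrene = ln(0.235/0.142)/(2πk) = 0.5038/(2π·0.0344) = 2.331 m·K/W
  R'_aerogel blanket = ln(0.314/0.235)/(2πk) = 0.2898/(2π·0.0125) = 3.690 m·K/W
  R'_conv,out = 1/(2πr h) = 1/(2π·0.314·9.11) = 0.05564 m·K/W
ΣR = 0.002481 + 2.331 + 3.690 + 0.05564 = 6.079 m·K/W
Q' = ΔT/ΣR = (95.3 °C − 10.9 °C)/6.079 = 13.88 W/m
From the inner boundary to the expanded polystyrene/aerogel blanket interface, ΣR_partial = 2.333 m·K/W.
T_interface = T_in − Q'·ΣR_partial = 95.3 °C − (13.88)(2.333) = 62.9 °C

T = 62.9 °C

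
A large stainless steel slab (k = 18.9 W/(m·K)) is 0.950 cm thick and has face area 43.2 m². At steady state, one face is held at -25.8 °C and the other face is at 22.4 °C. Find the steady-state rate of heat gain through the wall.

Q = kA·ΔT/L = 18.9 × 43.2 × |-25.8 °C − 22.4 °C| / 0.00950 = 4.14×10^6 W

Q = 4140 kW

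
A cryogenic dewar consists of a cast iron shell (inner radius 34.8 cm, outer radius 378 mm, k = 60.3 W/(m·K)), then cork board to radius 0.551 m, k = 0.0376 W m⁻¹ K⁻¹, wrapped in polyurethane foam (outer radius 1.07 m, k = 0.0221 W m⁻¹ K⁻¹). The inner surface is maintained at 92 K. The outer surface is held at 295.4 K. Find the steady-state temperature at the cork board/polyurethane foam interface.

Series thermal resistances, inner to outer:
  R_cast iron = (1/0.348 − 1/0.378)/(4πk) = 0.2281/(4π·60.3) = 3.010×10^-4 K/W
  R_cork board = (1/0.378 − 1/0.551)/(4πk) = 0.8306/(4π·0.0376) = 1.758 K/W
  R_polyurethane foam = (1/0.551 − 1/1.07)/(4πk) = 0.8803/(4π·0.0221) = 3.170 K/W
ΣR = 3.010×10^-4 + 1.758 + 3.170 = 4.928 K/W
Q = ΔT/ΣR = (92 K − 295.4 K)/4.928 = -41.27 W
From the inner boundary to the cork board/polyurethane foam interface, ΣR_partial = 1.758 K/W.
T_interface = T_in − Q·ΣR_partial = 92 K − (-41.27)(1.758) = 165 K

T = 165 K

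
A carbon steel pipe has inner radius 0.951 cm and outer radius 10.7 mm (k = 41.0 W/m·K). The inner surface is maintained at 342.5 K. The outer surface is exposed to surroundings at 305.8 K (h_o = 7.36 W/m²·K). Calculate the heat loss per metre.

Resistance network (inner→outer):
  R'_carbon steel = ln(0.0107/0.00951)/(2πk) = 0.1179/(2π·41.0) = 4.577×10^-4 m·K/W
  R'_conv,out = 1/(2πr h) = 1/(2π·0.0107·7.36) = 2.021 m·K/W
ΣR = 4.577×10^-4 + 2.021 = 2.021 m·K/W
Q' = ΔT/ΣR = (342.5 K − 305.8 K)/2.021 = 18.2 W/m

Q' = 18.2 W/m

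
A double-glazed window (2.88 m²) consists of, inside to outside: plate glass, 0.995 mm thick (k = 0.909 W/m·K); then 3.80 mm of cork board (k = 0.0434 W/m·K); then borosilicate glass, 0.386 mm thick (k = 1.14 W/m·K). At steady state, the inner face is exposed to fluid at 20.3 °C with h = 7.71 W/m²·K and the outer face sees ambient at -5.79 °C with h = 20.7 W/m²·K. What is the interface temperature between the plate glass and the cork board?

T = 7.52 °C

Resistance network (inner→outer):
  R_conv,in = 1/(hA) = 1/(7.71·2.88) = 0.04504 K/W
  R_plate glass = L/(kA) = 9.95×10^-4/(0.909·2.88) = 3.801×10^-4 K/W
  R_cork board = L/(kA) = 0.00380/(0.0434·2.88) = 0.03040 K/W
  R_borosilicate glass = L/(kA) = 3.86×10^-4/(1.14·2.88) = 1.176×10^-4 K/W
  R_conv,out = 1/(hA) = 1/(20.7·2.88) = 0.01677 K/W
ΣR = 0.04504 + 3.801×10^-4 + 0.03040 + 1.176×10^-4 + 0.01677 = 0.09271 K/W
Q = ΔT/ΣR = (20.3 °C − -5.79 °C)/0.09271 = 281.4 W
From the inner boundary to the plate glass/cork board interface, ΣR_partial = 0.04542 K/W.
T_interface = T_in − Q·ΣR_partial = 20.3 °C − (281.4)(0.04542) = 7.52 °C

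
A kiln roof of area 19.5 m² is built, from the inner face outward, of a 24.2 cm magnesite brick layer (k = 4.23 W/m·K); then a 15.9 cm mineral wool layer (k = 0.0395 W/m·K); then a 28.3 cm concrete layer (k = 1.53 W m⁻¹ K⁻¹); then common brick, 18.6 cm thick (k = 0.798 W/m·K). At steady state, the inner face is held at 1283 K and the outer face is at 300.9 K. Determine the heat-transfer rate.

Resistance network (inner→outer):
  R_magnesite brick = L/(kA) = 0.242/(4.23·19.5) = 0.002934 K/W
  R_mineral wool = L/(kA) = 0.159/(0.0395·19.5) = 0.2064 K/W
  R_concrete = L/(kA) = 0.283/(1.53·19.5) = 0.009486 K/W
  R_common brick = L/(kA) = 0.186/(0.798·19.5) = 0.01195 K/W
ΣR = 0.002934 + 0.2064 + 0.009486 + 0.01195 = 0.2308 K/W
Q = ΔT/ΣR = (1283 K − 300.9 K)/0.2308 = 4260 W

Q = 4.26 kW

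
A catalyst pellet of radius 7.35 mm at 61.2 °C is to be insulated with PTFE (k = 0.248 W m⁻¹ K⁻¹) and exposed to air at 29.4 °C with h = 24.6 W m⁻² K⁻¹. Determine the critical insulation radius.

r_cr = 2.02 cm

For a sphere, r_cr = 2k_ins/h = 2·0.248/24.6 = 0.0202 m = 2.02 cm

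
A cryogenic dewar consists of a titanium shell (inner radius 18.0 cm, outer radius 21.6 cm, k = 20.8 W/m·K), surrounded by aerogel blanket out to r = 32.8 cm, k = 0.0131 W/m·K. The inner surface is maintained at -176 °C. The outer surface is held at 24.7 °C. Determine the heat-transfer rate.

Treat each layer as a resistance in series:
  R_titanium = (1/0.180 − 1/0.216)/(4πk) = 0.9259/(4π·20.8) = 0.003542 K/W
  R_aerogel blanket = (1/0.216 − 1/0.328)/(4πk) = 1.581/(4π·0.0131) = 9.603 K/W
ΣR = 0.003542 + 9.603 = 9.607 K/W
Q = ΔT/ΣR = (-176 °C − 24.7 °C)/9.607 = -20.9 W
(Negative Q ⇒ heat flows inward; heat gain = 20.9 W.)

Q = 20.9 W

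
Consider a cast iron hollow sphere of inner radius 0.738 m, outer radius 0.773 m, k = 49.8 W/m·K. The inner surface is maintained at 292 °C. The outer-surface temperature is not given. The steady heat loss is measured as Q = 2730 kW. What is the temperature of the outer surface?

T_out = 24.4 °C

Series resistances:
  R_cast iron = (1/0.738 − 1/0.773)/(4πk) = 0.06135/(4π·49.8) = 9.804×10^-5 K/W
ΣR = 9.804×10^-5 K/W
ΔT = Q·ΣR = 2.73×10^6 × 9.804×10^-5 = 267.6 K
Heat flows outward, so T_out = T_in − ΔT = 292 − 267.6 = 24.4 °C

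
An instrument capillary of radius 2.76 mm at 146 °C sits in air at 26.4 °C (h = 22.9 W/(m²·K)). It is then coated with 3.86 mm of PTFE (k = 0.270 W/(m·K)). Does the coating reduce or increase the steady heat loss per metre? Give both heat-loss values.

Critical radius for a cylinder: r_cr = k/h = 0.0118 m = 1.18 cm.
Outer radius after coating: r₂ = 0.00276 + 0.00386 = 0.00662 m.
Since r₁ < r_cr and r₂ ≤ r_cr, the coating moves toward the maximum at r_cr — heat loss rises.
Bare: R = 1/(2πr₁h) = 2.518 m·K/W; Q = 119.6/2.518 = 47.5 W/m.
Coated: R = R_cond + R_conv = 1.566 m·K/W; Q = 119.6/1.566 = 76.4 W/m.

increases: 47.5 → 76.4 W/m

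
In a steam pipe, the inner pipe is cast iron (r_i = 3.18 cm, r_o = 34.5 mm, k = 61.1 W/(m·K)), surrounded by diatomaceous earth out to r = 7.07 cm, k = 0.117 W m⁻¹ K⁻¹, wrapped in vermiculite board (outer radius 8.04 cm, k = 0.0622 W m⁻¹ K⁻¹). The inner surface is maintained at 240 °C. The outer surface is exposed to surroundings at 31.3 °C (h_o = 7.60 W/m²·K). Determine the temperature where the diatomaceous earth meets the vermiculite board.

Treat each layer as a resistance in series:
  R'_cast iron = ln(0.0345/0.0318)/(2πk) = 0.08149/(2π·61.1) = 2.123×10^-4 m·K/W
  R'_diatomaceous earth = ln(0.0707/0.0345)/(2πk) = 0.7175/(2π·0.117) = 0.9760 m·K/W
  R'_vermiculite board = ln(0.0804/0.0707)/(2πk) = 0.1286/(2π·0.0622) = 0.3290 m·K/W
  R'_conv,out = 1/(2πr h) = 1/(2π·0.0804·7.60) = 0.2605 m·K/W
ΣR = 2.123×10^-4 + 0.9760 + 0.3290 + 0.2605 = 1.566 m·K/W
Q' = ΔT/ΣR = (240 °C − 31.3 °C)/1.566 = 133.3 W/m
From the inner boundary to the diatomaceous earth/vermiculite board interface, ΣR_partial = 0.9762 m·K/W.
T_interface = T_in − Q'·ΣR_partial = 240 °C − (133.3)(0.9762) = 110 °C

T = 110 °C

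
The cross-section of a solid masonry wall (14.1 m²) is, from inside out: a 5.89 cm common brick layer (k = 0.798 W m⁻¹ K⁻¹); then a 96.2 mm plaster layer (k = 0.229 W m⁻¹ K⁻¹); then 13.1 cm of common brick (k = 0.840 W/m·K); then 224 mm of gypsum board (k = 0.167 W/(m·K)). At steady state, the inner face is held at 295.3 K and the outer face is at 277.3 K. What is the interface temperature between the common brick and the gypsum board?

T = 289.4 K

Treat each layer as a resistance in series:
  R_common brick = L/(kA) = 0.0589/(0.798·14.1) = 0.005235 K/W
  R_plaster = L/(kA) = 0.0962/(0.229·14.1) = 0.02979 K/W
  R_common brick = L/(kA) = 0.131/(0.840·14.1) = 0.01106 K/W
  R_gypsum board = L/(kA) = 0.224/(0.167·14.1) = 0.09513 K/W
ΣR = 0.005235 + 0.02979 + 0.01106 + 0.09513 = 0.1412 K/W
Q = ΔT/ΣR = (295.3 K − 277.3 K)/0.1412 = 127.5 W
From the inner boundary to the common brick/gypsum board interface, ΣR_partial = 0.04609 K/W.
T_interface = T_in − Q·ΣR_partial = 295.3 K − (127.5)(0.04609) = 289.4 K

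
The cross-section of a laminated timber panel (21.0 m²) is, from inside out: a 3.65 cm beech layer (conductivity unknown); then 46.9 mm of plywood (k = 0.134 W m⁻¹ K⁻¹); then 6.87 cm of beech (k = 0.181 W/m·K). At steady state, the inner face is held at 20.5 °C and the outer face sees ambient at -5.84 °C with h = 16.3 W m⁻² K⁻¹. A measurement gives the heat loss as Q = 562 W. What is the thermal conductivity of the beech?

ΣR = ΔT/Q = |20.5 − -5.84|/562 = 0.04687 K/W
Known resistances:
  R_plywood = L/(kA) = 0.0469/(0.134·21.0) = 0.01667 K/W
  R_beech = L/(kA) = 0.0687/(0.181·21.0) = 0.01807 K/W
  R_conv,out = 1/(hA) = 1/(16.3·21.0) = 0.002921 K/W
R_beech = ΣR − ΣR_known = 0.04687 − 0.03766 = 0.009210 K/W
L/(kA) = 0.009210 ⇒ k = 0.0365/(0.009210·21.0) = 0.189 W/m·K

k = 0.189 W/m·K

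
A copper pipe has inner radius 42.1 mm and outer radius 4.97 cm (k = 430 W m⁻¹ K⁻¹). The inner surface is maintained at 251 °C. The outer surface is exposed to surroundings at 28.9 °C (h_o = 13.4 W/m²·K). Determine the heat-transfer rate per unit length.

Treat each layer as a resistance in series:
  R'_copper = ln(0.0497/0.0421)/(2πk) = 0.1660/(2π·430) = 6.143×10^-5 m·K/W
  R'_conv,out = 1/(2πr h) = 1/(2π·0.0497·13.4) = 0.2390 m·K/W
ΣR = 6.143×10^-5 + 0.2390 = 0.2391 m·K/W
Q' = ΔT/ΣR = (251 °C − 28.9 °C)/0.2391 = 929 W/m

Q' = 929 W/m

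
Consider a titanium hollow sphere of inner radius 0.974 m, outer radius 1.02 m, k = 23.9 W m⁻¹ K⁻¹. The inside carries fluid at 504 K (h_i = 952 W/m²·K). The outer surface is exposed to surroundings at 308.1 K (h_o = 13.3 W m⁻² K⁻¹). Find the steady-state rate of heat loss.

Series thermal resistances, inner to outer:
  R_conv,in = 1/(4πr²h) = 1/(4π·0.974²·952) = 8.811×10^-5 K/W
  R_titanium = (1/0.974 − 1/1.02)/(4πk) = 0.04630/(4π·23.9) = 1.542×10^-4 K/W
  R_conv,out = 1/(4πr²h) = 1/(4π·1.02²·13.3) = 0.005751 K/W
ΣR = 8.811×10^-5 + 1.542×10^-4 + 0.005751 = 0.005993 K/W
Q = ΔT/ΣR = (504 K − 308.1 K)/0.005993 = 32700 W

Q = 32700 W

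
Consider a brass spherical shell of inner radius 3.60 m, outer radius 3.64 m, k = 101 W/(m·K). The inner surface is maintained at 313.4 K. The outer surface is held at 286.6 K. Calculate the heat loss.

Q = 11100 kW

Q = 4πk·ΔT/(1/r₁ − 1/r₂) = 4π × 101 × 26.8 / (1/3.60 − 1/3.64) = 1.11×10^7 W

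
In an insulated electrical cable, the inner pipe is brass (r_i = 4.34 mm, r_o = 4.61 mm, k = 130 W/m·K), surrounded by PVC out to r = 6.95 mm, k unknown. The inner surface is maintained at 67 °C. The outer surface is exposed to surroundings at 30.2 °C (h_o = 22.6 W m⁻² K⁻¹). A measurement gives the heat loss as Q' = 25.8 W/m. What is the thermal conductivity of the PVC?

ΣR = ΔT/Q' = |67 − 30.2|/25.8 = 1.426 m·K/W
Known resistances:
  R'_brass = ln(0.00461/0.00434)/(2πk) = 0.06035/(2π·130) = 7.389×10^-5 m·K/W
  R'_conv,out = 1/(2πr h) = 1/(2π·0.00695·22.6) = 1.013 m·K/W
R_PVC = ΣR − ΣR_known = 1.426 − 1.013 = 0.4130 m·K/W
ln(r₂/r₁)/(2πk) = 0.4130 ⇒ k = 0.4105/(2π·0.4130) = 0.158 W/m·K

k = 0.158 W/m·K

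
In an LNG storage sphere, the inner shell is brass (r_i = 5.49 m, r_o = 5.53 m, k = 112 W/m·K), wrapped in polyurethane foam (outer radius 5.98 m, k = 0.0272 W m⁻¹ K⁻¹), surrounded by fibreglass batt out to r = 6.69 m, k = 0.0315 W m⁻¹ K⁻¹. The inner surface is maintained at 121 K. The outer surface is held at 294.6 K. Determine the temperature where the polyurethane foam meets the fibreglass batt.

T = 202.7 K

Treat each layer as a resistance in series:
  R_brass = (1/5.49 − 1/5.53)/(4πk) = 0.001318/(4π·112) = 9.361×10^-7 K/W
  R_polyurethane foam = (1/5.53 − 1/5.98)/(4πk) = 0.01361/(4π·0.0272) = 0.03981 K/W
  R_fibreglass batt = (1/5.98 − 1/6.69)/(4πk) = 0.01775/(4π·0.0315) = 0.04483 K/W
ΣR = 9.361×10^-7 + 0.03981 + 0.04483 = 0.08464 K/W
Q = ΔT/ΣR = (121 K − 294.6 K)/0.08464 = -2051 W
From the inner boundary to the polyurethane foam/fibreglass batt interface, ΣR_partial = 0.03981 K/W.
T_interface = T_in − Q·ΣR_partial = 121 K − (-2051)(0.03981) = 202.7 K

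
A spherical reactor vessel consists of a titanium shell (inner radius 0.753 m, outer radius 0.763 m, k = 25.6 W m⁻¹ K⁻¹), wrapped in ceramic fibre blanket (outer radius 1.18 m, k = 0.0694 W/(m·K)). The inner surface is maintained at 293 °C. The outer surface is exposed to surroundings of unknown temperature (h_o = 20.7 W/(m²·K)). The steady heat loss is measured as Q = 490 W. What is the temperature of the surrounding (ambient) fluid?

Series resistances:
  R_titanium = (1/0.753 − 1/0.763)/(4πk) = 0.01741/(4π·25.6) = 5.410×10^-5 K/W
  R_ceramic fibre blanket = (1/0.763 − 1/1.18)/(4πk) = 0.4632/(4π·0.0694) = 0.5311 K/W
  R_conv,out = 1/(4πr²h) = 1/(4π·1.18²·20.7) = 0.002761 K/W
ΣR = 0.5339 K/W
ΔT = Q·ΣR = 490 × 0.5339 = 261.6 K
Heat flows outward, so T_out = T_in − ΔT = 293 − 261.6 = 31.4 °C

T_out = 31.4 °C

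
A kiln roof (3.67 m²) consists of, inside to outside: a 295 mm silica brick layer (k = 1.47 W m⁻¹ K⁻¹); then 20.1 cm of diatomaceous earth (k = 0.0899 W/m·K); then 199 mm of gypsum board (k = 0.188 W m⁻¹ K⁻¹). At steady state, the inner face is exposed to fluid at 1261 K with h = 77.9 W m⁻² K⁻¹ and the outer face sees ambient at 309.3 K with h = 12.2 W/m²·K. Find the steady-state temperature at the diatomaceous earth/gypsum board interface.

T = 612 K

Treat each layer as a resistance in series:
  R_conv,in = 1/(hA) = 1/(77.9·3.67) = 0.003498 K/W
  R_silica brick = L/(kA) = 0.295/(1.47·3.67) = 0.05468 K/W
  R_diatomaceous earth = L/(kA) = 0.201/(0.0899·3.67) = 0.6092 K/W
  R_gypsum board = L/(kA) = 0.199/(0.188·3.67) = 0.2884 K/W
  R_conv,out = 1/(hA) = 1/(12.2·3.67) = 0.02233 K/W
ΣR = 0.003498 + 0.05468 + 0.6092 + 0.2884 + 0.02233 = 0.9781 K/W
Q = ΔT/ΣR = (1261 K − 309.3 K)/0.9781 = 973.0 W
From the inner boundary to the diatomaceous earth/gypsum board interface, ΣR_partial = 0.6674 K/W.
T_interface = T_in − Q·ΣR_partial = 1261 K − (973.0)(0.6674) = 612 K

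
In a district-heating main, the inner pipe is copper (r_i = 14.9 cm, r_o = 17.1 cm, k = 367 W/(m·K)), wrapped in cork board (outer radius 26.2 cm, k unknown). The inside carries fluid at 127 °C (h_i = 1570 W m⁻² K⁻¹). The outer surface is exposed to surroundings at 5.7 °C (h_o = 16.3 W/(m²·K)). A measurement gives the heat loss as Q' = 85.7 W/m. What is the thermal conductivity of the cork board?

ΣR = ΔT/Q' = |127 − 5.7|/85.7 = 1.415 m·K/W
Known resistances:
  R'_conv,in = 1/(2πr h) = 1/(2π·0.149·1570) = 6.804×10^-4 m·K/W
  R'_copper = ln(0.171/0.149)/(2πk) = 0.1377/(2π·367) = 5.972×10^-5 m·K/W
  R'_conv,out = 1/(2πr h) = 1/(2π·0.262·16.3) = 0.03727 m·K/W
R_cork board = ΣR − ΣR_known = 1.415 − 0.03801 = 1.377 m·K/W
ln(r₂/r₁)/(2πk) = 1.377 ⇒ k = 0.4267/(2π·1.377) = 0.0493 W/m·K

k = 0.0493 W/m·K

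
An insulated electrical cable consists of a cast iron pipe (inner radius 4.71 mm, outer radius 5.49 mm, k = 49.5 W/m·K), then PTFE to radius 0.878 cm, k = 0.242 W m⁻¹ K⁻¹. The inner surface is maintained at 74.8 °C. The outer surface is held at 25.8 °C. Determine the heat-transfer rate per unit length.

Q' = 158 W/m

Series thermal resistances, inner to outer:
  R'_cast iron = ln(0.00549/0.00471)/(2πk) = 0.1532/(2π·49.5) = 4.927×10^-4 m·K/W
  R'_PTFE = ln(0.00878/0.00549)/(2πk) = 0.4695/(2π·0.242) = 0.3088 m·K/W
ΣR = 4.927×10^-4 + 0.3088 = 0.3093 m·K/W
Q' = ΔT/ΣR = (74.8 °C − 25.8 °C)/0.3093 = 158 W/m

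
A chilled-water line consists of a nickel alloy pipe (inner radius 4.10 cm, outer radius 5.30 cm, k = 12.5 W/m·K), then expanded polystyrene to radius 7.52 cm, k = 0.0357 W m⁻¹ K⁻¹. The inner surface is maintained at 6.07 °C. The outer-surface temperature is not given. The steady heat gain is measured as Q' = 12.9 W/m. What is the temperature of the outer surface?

Series resistances:
  R'_nickel alloy = ln(0.0530/0.0410)/(2πk) = 0.2567/(2π·12.5) = 0.003269 m·K/W
  R'_expanded polystyrene = ln(0.0752/0.0530)/(2πk) = 0.3499/(2π·0.0357) = 1.560 m·K/W
ΣR = 1.563 m·K/W
ΔT = Q'·ΣR = 12.9 × 1.563 = 20.16 K
Heat flows inward, so T_out = T_in + ΔT = 6.07 + 20.16 = 26.2 °C

T_out = 26.2 °C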